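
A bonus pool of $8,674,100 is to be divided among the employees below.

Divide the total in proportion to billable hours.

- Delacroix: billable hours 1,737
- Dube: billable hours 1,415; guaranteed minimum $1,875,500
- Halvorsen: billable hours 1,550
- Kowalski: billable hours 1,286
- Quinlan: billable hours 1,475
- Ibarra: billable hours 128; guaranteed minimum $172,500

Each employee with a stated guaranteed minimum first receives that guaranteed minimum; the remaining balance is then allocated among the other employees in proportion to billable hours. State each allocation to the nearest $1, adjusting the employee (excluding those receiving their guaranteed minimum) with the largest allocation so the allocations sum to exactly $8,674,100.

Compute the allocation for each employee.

Delacroix: $1,903,032; Dube: $1,875,500; Halvorsen: $1,698,157; Kowalski: $1,408,923; Quinlan: $1,615,988; Ibarra: $172,500

Minimums first: Dube $1,875,500; Ibarra $172,500. Residual $6,626,100.
Residual split over remaining billable hours 6,048: Delacroix 1,903,031.70 → $1,903,032; Halvorsen 1,698,157.24 → $1,698,157; Kowalski 1,408,922.72 → $1,408,923; Quinlan 1,615,988.34 → $1,615,988.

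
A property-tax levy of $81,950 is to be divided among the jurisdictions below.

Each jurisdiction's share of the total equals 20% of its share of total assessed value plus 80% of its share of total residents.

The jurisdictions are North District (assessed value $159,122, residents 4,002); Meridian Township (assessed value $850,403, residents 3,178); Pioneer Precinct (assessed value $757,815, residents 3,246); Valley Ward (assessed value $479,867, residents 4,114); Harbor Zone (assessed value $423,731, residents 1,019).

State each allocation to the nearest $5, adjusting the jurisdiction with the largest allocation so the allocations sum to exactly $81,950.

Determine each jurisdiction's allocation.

Assessed value total 2,670,938; residents total 15,559.
Blended shares (20% assessed value + 80% residents): North District 0.2177; Meridian Township 0.2271; Pioneer Precinct 0.2236; Valley Ward 0.2475; Harbor Zone 0.0841.
Pro-rata amounts: North District 17,839.42; Meridian Township 18,609.37; Pioneer Precinct 18,327.74; Valley Ward 20,279.57; Harbor Zone 6,893.89.
Rounded to nearest $5: North District $17,840; Meridian Township $18,610; Pioneer Precinct $18,330; Valley Ward $20,280; Harbor Zone $6,895. Sum = $81,955.
Difference $81,950 − $81,955 = −$5 applied to largest allocation (Valley Ward): Valley Ward becomes $20,275.

North District: $17,840 · Meridian Township: $18,610 · Pioneer Precinct: $18,330 · Valley Ward: $20,275 · Harbor Zone: $6,895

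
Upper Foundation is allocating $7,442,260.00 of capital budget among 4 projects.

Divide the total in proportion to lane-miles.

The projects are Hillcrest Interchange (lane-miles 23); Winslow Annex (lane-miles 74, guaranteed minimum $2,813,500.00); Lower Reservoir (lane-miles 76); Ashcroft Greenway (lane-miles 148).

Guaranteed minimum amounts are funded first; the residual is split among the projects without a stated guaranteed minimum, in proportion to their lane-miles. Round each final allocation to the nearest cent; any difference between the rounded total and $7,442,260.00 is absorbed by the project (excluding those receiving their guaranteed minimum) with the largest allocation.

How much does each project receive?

Hillcrest Interchange: $431,018.14 · Winslow Annex: $2,813,500.00 · Lower Reservoir: $1,424,233.85 · Ashcroft Greenway: $2,773,508.01

Guaranteed amounts: Winslow Annex $2,813,500.00. Remaining pool $4,628,760.00.
Remaining pool split over remaining lane-miles 247: Hillcrest Interchange 431,018.1377 → $431,018.14; Lower Reservoir 1,424,233.8462 → $1,424,233.85; Ashcroft Greenway 2,773,508.0162 → $2,773,508.02.
Rounding difference −$0.01 applied to Ashcroft Greenway → $2,773,508.01.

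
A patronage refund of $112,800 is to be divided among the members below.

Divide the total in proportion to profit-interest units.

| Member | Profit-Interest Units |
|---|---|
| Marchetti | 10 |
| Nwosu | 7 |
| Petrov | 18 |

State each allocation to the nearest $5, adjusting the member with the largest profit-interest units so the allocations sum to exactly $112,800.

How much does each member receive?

Profit-interest units total: 10 + 7 + 18 = 35.
Proportional shares: Marchetti 32,228.57; Nwosu 22,560.00; Petrov 58,011.43.
Rounded to nearest $5: Marchetti $32,230; Nwosu $22,560; Petrov $58,010. Sum = $112,800.
Sum already equals the total — no adjustment.

Marchetti: $32,230 · Nwosu: $22,560 · Petrov: $58,010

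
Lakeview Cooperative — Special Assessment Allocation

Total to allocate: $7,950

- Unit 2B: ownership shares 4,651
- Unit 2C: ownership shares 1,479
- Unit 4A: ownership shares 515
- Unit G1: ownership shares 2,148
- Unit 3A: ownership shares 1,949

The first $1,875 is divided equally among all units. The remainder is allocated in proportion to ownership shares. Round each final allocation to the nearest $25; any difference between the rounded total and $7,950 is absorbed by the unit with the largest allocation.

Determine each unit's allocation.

First tranche $1,875 split equally: $375 each.
Remainder $6,075 by ownership shares (total 10,742): Unit 2B 2,630.31 → $2,625; Unit 2C 836.43 → $825; Unit 4A 291.25 → $300; Unit G1 1,214.77 → $1,225; Unit 3A 1,102.23 → $1,100.
Totals: Unit 2B $375 + $2,625 = $3,000; Unit 2C $375 + $825 = $1,200; Unit 4A $375 + $300 = $675; Unit G1 $375 + $1,225 = $1,600; Unit 3A $375 + $1,100 = $1,475.

Unit 2B: $3,000 | Unit 2C: $1,200 | Unit 4A: $675 | Unit G1: $1,600 | Unit 3A: $1,475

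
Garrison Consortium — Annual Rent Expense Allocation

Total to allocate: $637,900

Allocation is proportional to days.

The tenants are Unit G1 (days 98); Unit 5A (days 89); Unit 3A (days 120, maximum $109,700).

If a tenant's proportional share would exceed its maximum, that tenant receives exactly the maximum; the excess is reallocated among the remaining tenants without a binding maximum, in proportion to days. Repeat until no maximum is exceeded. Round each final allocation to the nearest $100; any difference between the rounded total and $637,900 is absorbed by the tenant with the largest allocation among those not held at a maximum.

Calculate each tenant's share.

Days total: 307.
Proportional shares (ignoring caps): Unit G1 203,629.32; Unit 5A 184,928.66; Unit 3A 249,342.02.
Held at cap: Unit 3A ($109,700); residual $528,200 reallocated over remaining days 187.
Shares after redistribution: Unit G1 276,810.70 → $276,800; Unit 5A 251,389.30 → $251,400.

Unit G1: $276,800; Unit 5A: $251,400; Unit 3A: $109,700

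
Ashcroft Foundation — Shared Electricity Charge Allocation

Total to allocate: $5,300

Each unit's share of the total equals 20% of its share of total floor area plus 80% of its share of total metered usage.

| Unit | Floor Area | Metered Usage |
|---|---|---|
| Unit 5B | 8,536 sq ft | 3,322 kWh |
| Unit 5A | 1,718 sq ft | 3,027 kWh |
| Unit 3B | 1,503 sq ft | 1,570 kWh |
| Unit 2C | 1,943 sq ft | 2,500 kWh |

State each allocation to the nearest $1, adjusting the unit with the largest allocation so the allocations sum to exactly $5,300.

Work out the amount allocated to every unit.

Totals — floor area 13,700, metered usage 10,419.
Composite weights (20% floor area + 80% metered usage): Unit 5B 0.3797; Unit 5A 0.2575; Unit 3B 0.1425; Unit 2C 0.2203.
Raw shares: Unit 5B 2,012.33; Unit 5A 1,364.76; Unit 3B 755.20; Unit 2C 1,167.71.
Rounded to nearest $1: Unit 5B $2,012; Unit 5A $1,365; Unit 3B $755; Unit 2C $1,168. Sum = $5,300.
No rounding difference to absorb.

Unit 5B: $2,012 | Unit 5A: $1,365 | Unit 3B: $755 | Unit 2C: $1,168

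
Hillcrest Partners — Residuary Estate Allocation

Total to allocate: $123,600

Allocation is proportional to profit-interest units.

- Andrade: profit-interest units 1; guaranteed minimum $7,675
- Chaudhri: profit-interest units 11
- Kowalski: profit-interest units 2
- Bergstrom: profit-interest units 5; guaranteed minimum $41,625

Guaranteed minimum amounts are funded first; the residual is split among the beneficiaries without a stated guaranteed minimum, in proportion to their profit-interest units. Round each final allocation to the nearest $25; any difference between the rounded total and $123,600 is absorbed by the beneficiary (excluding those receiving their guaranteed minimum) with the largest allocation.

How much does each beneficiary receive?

Andrade: $7,675; Chaudhri: $62,875; Kowalski: $11,425; Bergstrom: $41,625

Guaranteed amounts: Andrade $7,675; Bergstrom $41,625. Remaining pool $74,300.
Remaining pool split over remaining profit-interest units 13: Chaudhri 62,869.23 → $62,875; Kowalski 11,430.77 → $11,425.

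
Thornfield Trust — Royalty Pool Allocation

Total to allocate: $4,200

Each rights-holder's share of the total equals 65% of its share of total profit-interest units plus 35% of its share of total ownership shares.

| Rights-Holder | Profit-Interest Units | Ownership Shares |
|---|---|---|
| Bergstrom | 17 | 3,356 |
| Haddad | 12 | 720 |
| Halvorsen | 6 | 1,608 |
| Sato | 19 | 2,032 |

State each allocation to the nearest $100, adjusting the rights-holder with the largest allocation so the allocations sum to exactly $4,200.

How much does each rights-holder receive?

Profit-interest units total 54; ownership shares total 7,716.
Blended shares (65% profit-interest units + 35% ownership shares): Bergstrom 0.3569; Haddad 0.1771; Halvorsen 0.1452; Sato 0.3209.
Pro-rata amounts: Bergstrom 1,498.81; Haddad 743.84; Halvorsen 609.68; Sato 1,347.68.
At nearest $100: Bergstrom $1,500; Haddad $700; Halvorsen $600; Sato $1,300. Sum = $4,100.
Difference $4,200 − $4,100 = +$100 applied to largest allocation (Bergstrom): Bergstrom becomes $1,600.

Bergstrom: $1,600 · Haddad: $700 · Halvorsen: $600 · Sato: $1,300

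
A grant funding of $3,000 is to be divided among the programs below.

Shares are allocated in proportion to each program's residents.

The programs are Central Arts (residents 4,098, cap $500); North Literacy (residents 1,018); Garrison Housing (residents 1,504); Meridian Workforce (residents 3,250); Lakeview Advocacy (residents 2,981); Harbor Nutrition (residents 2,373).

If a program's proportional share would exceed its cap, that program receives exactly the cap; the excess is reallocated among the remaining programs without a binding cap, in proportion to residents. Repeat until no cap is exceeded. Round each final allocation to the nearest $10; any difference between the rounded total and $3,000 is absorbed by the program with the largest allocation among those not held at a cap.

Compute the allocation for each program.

Central Arts: $500 · North Literacy: $230 · Garrison Housing: $340 · Meridian Workforce: $730 · Lakeview Advocacy: $670 · Harbor Nutrition: $530

Sum of residents: 15,224.
Proportional shares (ignoring caps): Central Arts 807.54; North Literacy 200.60; Garrison Housing 296.37; Meridian Workforce 640.44; Lakeview Advocacy 587.43; Harbor Nutrition 467.62.
Capped: Central Arts ($500); residual $2,500 reallocated over remaining residents 11,126.
Shares after redistribution: North Literacy 228.74 → $230; Garrison Housing 337.95 → $340; Meridian Workforce 730.27 → $730; Lakeview Advocacy 669.83 → $670; Harbor Nutrition 533.21 → $530.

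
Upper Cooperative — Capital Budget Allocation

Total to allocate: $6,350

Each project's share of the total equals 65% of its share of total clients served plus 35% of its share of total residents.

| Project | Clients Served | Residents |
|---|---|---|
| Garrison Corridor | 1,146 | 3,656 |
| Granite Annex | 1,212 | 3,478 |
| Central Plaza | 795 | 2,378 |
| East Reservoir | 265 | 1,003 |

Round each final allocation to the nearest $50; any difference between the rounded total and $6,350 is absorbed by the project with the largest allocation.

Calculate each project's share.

Garrison Corridor: $2,150 | Granite Annex: $2,200 | Central Plaza: $1,450 | East Reservoir: $550

Clients served total 3,418; residents total 10,515.
Blended shares (65% clients served + 35% residents): Garrison Corridor 0.3396; Granite Annex 0.3463; Central Plaza 0.2303; East Reservoir 0.0838.
Raw shares: Garrison Corridor 2,156.63; Granite Annex 2,198.71; Central Plaza 1,462.65; East Reservoir 532.01.
Rounded to nearest $50: Garrison Corridor $2,150; Granite Annex $2,200; Central Plaza $1,450; East Reservoir $550. Sum = $6,350.
Rounded total matches; no reconciliation needed.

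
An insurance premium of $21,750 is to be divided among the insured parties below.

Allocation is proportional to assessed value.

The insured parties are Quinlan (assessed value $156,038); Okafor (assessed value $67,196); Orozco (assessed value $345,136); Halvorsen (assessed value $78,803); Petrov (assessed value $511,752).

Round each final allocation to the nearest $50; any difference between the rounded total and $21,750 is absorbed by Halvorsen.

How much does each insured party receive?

Combined assessed value = 1,158,925.
Proportional shares: Quinlan 156,038/1,158,925 × $21,750 = 2,928.43; Okafor 67,196/1,158,925 × $21,750 = 1,261.09; Orozco 345,136/1,158,925 × $21,750 = 6,477.30; Halvorsen 78,803/1,158,925 × $21,750 = 1,478.93; Petrov 511,752/1,158,925 × $21,750 = 9,604.25.
After rounding ($50): Quinlan $2,950; Okafor $1,250; Orozco $6,500; Halvorsen $1,500; Petrov $9,600. Sum = $21,800.
Difference $21,750 − $21,800 = −$50 applied to Halvorsen: Halvorsen becomes $1,450.

Quinlan: $2,950 · Okafor: $1,250 · Orozco: $6,500 · Halvorsen: $1,450 · Petrov: $9,600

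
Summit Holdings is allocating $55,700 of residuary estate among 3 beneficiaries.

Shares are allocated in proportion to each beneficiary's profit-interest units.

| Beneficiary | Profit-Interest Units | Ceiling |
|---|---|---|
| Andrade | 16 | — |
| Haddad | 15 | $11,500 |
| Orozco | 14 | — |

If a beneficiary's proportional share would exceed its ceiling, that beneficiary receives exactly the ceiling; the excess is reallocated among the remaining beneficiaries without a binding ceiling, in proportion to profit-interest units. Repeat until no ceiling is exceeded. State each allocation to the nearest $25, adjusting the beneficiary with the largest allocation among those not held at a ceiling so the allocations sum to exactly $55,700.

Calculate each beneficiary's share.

Sum of profit-interest units: 45.
Proportional shares (ignoring caps): Andrade 19,804.44; Haddad 18,566.67; Orozco 17,328.89.
Held at cap: Haddad ($11,500); remaining pool $44,200 reallocated over remaining profit-interest units 30.
Shares after redistribution: Andrade 23,573.33 → $23,575; Orozco 20,626.67 → $20,625.

Andrade: $23,575 · Haddad: $11,500 · Orozco: $20,625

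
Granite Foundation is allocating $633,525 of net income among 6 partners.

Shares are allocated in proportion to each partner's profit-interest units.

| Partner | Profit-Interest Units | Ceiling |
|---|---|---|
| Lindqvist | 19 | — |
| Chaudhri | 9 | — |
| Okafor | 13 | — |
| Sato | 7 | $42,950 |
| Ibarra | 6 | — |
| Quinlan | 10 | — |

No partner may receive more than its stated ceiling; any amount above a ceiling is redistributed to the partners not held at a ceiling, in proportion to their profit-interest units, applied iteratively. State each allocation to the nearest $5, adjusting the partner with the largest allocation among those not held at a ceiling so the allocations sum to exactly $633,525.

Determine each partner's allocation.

Lindqvist: $196,855; Chaudhri: $93,250; Okafor: $134,695; Sato: $42,950; Ibarra: $62,165; Quinlan: $103,610

Profit-interest units total: 64.
Proportional shares (ignoring caps): Lindqvist 188,077.73; Chaudhri 89,089.45; Okafor 128,684.77; Sato 69,291.80; Ibarra 59,392.97; Quinlan 98,988.28.
Capped: Sato ($42,950); balance $590,575 reallocated over remaining profit-interest units 57.
Shares after redistribution: Lindqvist 196,858.33 → $196,860; Chaudhri 93,248.68 → $93,250; Okafor 134,692.54 → $134,695; Ibarra 62,165.79 → $62,165; Quinlan 103,609.65 → $103,610.
Rounding difference −$5 applied to Lindqvist → $196,855.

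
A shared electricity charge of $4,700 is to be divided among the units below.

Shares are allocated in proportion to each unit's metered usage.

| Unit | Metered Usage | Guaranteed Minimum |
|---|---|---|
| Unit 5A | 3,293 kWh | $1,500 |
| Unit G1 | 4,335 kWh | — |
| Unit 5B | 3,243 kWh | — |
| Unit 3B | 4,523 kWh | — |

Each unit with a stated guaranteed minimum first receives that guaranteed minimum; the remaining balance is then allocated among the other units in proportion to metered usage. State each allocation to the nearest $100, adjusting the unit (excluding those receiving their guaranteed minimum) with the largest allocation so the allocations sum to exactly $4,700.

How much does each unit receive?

Minimums first: Unit 5A $1,500. Balance $3,200.
Balance split over remaining metered usage 12,101: Unit G1 1,146.35 → $1,100; Unit 5B 857.58 → $900; Unit 3B 1,196.07 → $1,200.

Unit 5A: $1,500; Unit G1: $1,100; Unit 5B: $900; Unit 3B: $1,200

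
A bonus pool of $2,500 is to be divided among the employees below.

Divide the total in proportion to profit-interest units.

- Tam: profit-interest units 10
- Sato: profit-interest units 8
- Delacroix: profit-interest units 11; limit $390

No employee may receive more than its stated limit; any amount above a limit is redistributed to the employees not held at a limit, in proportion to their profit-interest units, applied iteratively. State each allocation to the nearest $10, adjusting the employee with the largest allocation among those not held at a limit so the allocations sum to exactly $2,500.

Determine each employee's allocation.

Profit-interest units total: 29.
Pro-rata shares before constraints: Tam 862.07; Sato 689.66; Delacroix 948.28.
Capped: Delacroix ($390); residual $2,110 reallocated over remaining profit-interest units 18.
Redistributed shares: Tam 1,172.22 → $1,170; Sato 937.78 → $940.

Tam: $1,170 · Sato: $940 · Delacroix: $390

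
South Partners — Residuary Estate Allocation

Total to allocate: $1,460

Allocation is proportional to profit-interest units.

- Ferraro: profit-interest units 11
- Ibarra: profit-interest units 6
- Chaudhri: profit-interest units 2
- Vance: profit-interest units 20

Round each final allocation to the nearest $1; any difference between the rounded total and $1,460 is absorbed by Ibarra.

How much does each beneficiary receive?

Ferraro: $412; Ibarra: $224; Chaudhri: $75; Vance: $749

Sum of profit-interest units: 39.
Raw shares: Ferraro 11/39 × $1,460 = 411.79; Ibarra 6/39 × $1,460 = 224.62; Chaudhri 2/39 × $1,460 = 74.87; Vance 20/39 × $1,460 = 748.72.
After rounding ($1): Ferraro $412; Ibarra $225; Chaudhri $75; Vance $749. Sum = $1,461.
Difference $1,460 − $1,461 = −$1 applied to Ibarra: Ibarra becomes $224.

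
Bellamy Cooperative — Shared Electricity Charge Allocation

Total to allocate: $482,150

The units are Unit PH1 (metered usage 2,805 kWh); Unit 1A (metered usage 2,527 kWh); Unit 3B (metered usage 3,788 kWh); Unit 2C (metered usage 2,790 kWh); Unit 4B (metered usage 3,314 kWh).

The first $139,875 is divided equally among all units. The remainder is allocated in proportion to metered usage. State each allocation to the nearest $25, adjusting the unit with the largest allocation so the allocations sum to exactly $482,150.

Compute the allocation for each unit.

Unit PH1: $91,050 · Unit 1A: $84,800 · Unit 3B: $113,125 · Unit 2C: $90,700 · Unit 4B: $102,475

$139,875 shared equally gives $27,975 per unit.
Remainder $342,275 by metered usage (total 15,224): Unit PH1 63,063.67 → $63,075; Unit 1A 56,813.51 → $56,825; Unit 3B 85,164.06 → $85,175; Unit 2C 62,726.44 → $62,725; Unit 4B 74,507.31 → $74,500.
Rounding difference −$25 on remainder applied to Unit 3B.
Totals: Unit PH1 $27,975 + $63,075 = $91,050; Unit 1A $27,975 + $56,825 = $84,800; Unit 3B $27,975 + $85,150 = $113,125; Unit 2C $27,975 + $62,725 = $90,700; Unit 4B $27,975 + $74,500 = $102,475.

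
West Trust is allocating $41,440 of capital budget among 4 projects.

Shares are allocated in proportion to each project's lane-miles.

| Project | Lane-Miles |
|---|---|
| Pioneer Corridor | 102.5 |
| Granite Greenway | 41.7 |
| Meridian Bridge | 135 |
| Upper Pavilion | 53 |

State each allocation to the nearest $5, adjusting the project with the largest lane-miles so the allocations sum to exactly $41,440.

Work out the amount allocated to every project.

Pioneer Corridor: $12,785; Granite Greenway: $5,200; Meridian Bridge: $16,845; Upper Pavilion: $6,610

Total lane-miles = 332.2.
Raw shares: Pioneer Corridor 102.5/332.2 × $41,440 = 12,786.27; Granite Greenway 41.7/332.2 × $41,440 = 5,201.83; Meridian Bridge 135/332.2 × $41,440 = 16,840.46; Upper Pavilion 53/332.2 × $41,440 = 6,611.44.
After rounding ($5): Pioneer Corridor $12,785; Granite Greenway $5,200; Meridian Bridge $16,840; Upper Pavilion $6,610. Sum = $41,435.
Difference $41,440 − $41,435 = +$5 applied to largest lane-miles (Meridian Bridge): Meridian Bridge becomes $16,845.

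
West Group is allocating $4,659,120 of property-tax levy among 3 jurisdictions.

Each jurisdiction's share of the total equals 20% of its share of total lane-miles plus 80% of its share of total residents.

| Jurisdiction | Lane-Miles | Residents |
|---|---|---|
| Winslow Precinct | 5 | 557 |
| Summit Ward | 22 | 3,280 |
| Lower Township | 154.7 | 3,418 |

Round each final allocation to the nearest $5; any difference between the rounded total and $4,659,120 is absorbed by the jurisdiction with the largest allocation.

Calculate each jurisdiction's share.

Lane-miles total 181.7; residents total 7,255.
Combined weights (20% lane-miles + 80% residents): Winslow Precinct 0.0669; Summit Ward 0.3859; Lower Township 0.5472.
Pro-rata amounts: Winslow Precinct 311,803.63; Summit Ward 1,797,942.01; Lower Township 2,549,374.36.
Rounded to nearest $5: Winslow Precinct $311,805; Summit Ward $1,797,940; Lower Township $2,549,375. Sum = $4,659,120.
No rounding difference to absorb.

Winslow Precinct: $311,805 · Summit Ward: $1,797,940 · Lower Township: $2,549,375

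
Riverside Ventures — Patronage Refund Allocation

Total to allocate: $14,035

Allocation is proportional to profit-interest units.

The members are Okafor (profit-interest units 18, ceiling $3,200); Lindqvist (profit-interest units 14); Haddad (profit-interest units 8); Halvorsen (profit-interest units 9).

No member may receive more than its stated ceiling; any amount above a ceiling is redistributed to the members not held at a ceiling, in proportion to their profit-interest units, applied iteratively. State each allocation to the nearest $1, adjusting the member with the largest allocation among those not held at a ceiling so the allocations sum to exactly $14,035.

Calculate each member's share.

Profit-interest units total: 49.
Proportional shares (ignoring caps): Okafor 5,155.71; Lindqvist 4,010.00; Haddad 2,291.43; Halvorsen 2,577.86.
Cap binds for Okafor ($3,200); residual $10,835 reallocated over remaining profit-interest units 31.
Shares after redistribution: Lindqvist 4,893.23 → $4,893; Haddad 2,796.13 → $2,796; Halvorsen 3,145.65 → $3,146.

Okafor: $3,200 · Lindqvist: $4,893 · Haddad: $2,796 · Halvorsen: $3,146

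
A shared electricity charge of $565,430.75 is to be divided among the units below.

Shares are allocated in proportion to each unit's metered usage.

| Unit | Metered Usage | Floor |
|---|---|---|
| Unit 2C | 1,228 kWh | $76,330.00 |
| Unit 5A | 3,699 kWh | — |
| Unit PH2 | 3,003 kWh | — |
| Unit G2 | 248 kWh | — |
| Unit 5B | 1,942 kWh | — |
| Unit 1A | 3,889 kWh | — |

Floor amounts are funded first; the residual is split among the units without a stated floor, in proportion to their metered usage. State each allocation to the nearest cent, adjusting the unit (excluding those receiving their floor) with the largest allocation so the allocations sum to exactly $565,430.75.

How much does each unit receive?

Unit 2C: $76,330.00 · Unit 5A: $141,552.59 · Unit PH2: $114,918.20 · Unit G2: $9,490.41 · Unit 5B: $74,316.07 · Unit 1A: $148,823.48

Fund the minimums — Unit 2C $76,330.00. Balance $489,100.75.
Balance split over remaining metered usage 12,781: Unit 5A 141,552.5917 → $141,552.59; Unit PH2 114,918.2030 → $114,918.20; Unit G2 9,490.4144 → $9,490.41; Unit 5B 74,316.0673 → $74,316.07; Unit 1A 148,823.4737 → $148,823.47.
Rounding difference +$0.01 applied to Unit 1A → $148,823.48.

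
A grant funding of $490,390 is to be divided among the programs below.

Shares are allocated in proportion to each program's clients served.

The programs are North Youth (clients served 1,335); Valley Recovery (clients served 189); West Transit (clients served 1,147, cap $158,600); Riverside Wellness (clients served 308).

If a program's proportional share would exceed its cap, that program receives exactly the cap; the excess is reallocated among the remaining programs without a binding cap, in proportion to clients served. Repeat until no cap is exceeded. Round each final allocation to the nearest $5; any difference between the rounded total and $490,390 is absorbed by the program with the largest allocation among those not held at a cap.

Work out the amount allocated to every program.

Total clients served = 2,979.
Unconstrained shares: North Youth 219,761.88; Valley Recovery 31,112.36; West Transit 188,814.14; Riverside Wellness 50,701.62.
Cap binds for West Transit ($158,600); remaining pool $331,790 reallocated over remaining clients served 1,832.
Shares after redistribution: North Youth 241,779.28 → $241,780; Valley Recovery 34,229.43 → $34,230; Riverside Wellness 55,781.29 → $55,780.

North Youth: $241,780; Valley Recovery: $34,230; West Transit: $158,600; Riverside Wellness: $55,780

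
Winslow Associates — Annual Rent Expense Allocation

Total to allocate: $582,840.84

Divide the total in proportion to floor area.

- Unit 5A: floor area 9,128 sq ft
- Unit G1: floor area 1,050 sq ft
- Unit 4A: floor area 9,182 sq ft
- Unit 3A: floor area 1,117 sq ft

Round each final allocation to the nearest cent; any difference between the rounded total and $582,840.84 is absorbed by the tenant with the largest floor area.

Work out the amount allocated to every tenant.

Combined floor area = 9,128 + 1,050 + 9,182 + 1,117 = 20,477.
Raw shares: Unit 5A 259,812.0422; Unit G1 29,886.3545; Unit 4A 261,349.0547; Unit 3A 31,793.3886.
At nearest cent: Unit 5A $259,812.04; Unit G1 $29,886.35; Unit 4A $261,349.05; Unit 3A $31,793.39. Sum = $582,840.83.
Difference $582,840.84 − $582,840.83 = +$0.01 applied to largest floor area (Unit 4A): Unit 4A becomes $261,349.06.

Unit 5A: $259,812.04 · Unit G1: $29,886.35 · Unit 4A: $261,349.06 · Unit 3A: $31,793.39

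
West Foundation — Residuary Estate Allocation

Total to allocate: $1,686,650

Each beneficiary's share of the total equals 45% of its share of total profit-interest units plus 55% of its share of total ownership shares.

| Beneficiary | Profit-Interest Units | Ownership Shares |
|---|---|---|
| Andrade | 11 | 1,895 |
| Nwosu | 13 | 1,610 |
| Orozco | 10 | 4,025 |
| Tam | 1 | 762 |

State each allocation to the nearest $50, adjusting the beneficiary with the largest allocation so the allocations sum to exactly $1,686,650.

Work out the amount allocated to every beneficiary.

Totals — profit-interest units 35, ownership shares 8,292.
Composite weights (45% profit-interest units + 55% ownership shares): Andrade 0.2671; Nwosu 0.2739; Orozco 0.3955; Tam 0.0634.
Raw shares: Andrade 450,541.34; Nwosu 462,028.31; Orozco 667,147.02; Tam 106,933.33.
At nearest $50: Andrade $450,550; Nwosu $462,050; Orozco $667,150; Tam $106,950. Sum = $1,686,700.
Difference $1,686,650 − $1,686,700 = −$50 applied to largest allocation (Orozco): Orozco becomes $667,100.

Andrade: $450,550 · Nwosu: $462,050 · Orozco: $667,100 · Tam: $106,950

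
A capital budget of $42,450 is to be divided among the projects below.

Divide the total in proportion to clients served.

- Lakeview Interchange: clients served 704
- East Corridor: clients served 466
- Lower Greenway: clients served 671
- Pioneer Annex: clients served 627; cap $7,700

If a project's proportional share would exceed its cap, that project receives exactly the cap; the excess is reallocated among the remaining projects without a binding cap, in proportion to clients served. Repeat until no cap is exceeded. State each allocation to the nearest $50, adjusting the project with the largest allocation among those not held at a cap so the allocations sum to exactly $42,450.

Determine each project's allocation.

Total clients served = 2,468.
Pro-rata shares before constraints: Lakeview Interchange 12,108.91; East Corridor 8,015.28; Lower Greenway 11,541.31; Pioneer Annex 10,784.50.
Cap binds for Pioneer Annex ($7,700); residual $34,750 reallocated over remaining clients served 1,841.
Remaining shares: Lakeview Interchange 13,288.43 → $13,300; East Corridor 8,796.03 → $8,800; Lower Greenway 12,665.54 → $12,650.

Lakeview Interchange: $13,300 · East Corridor: $8,800 · Lower Greenway: $12,650 · Pioneer Annex: $7,700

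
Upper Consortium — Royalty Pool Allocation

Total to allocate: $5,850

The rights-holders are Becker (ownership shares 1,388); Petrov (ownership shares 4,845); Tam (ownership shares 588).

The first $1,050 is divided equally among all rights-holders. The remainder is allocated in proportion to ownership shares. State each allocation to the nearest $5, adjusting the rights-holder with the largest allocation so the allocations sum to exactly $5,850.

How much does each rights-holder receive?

Equal tier: $1,050 ÷ 3 = $350 apiece.
Remainder $4,800 by ownership shares (total 6,821): Becker 976.75 → $975; Petrov 3,409.47 → $3,410; Tam 413.78 → $415.
Totals: Becker $350 + $975 = $1,325; Petrov $350 + $3,410 = $3,760; Tam $350 + $415 = $765.

Becker: $1,325 · Petrov: $3,760 · Tam: $765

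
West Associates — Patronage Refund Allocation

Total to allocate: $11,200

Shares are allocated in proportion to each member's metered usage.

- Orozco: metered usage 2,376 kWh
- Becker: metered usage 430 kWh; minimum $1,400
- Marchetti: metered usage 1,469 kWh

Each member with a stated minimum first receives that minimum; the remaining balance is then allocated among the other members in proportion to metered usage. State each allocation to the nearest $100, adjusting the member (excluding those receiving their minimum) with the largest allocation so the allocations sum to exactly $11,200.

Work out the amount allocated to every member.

Fund the minimums — Becker $1,400. Residual $9,800.
Residual split over remaining metered usage 3,845: Orozco 6,055.86 → $6,100; Marchetti 3,744.14 → $3,700.

Orozco: $6,100 · Becker: $1,400 · Marchetti: $3,700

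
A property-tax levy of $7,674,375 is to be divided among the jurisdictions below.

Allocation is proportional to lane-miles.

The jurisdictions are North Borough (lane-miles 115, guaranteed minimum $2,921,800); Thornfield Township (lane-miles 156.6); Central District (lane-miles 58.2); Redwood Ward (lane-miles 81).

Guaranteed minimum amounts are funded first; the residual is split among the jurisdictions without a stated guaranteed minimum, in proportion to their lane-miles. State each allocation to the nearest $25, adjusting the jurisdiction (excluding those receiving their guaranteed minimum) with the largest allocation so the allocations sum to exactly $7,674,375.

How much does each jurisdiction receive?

Minimums first: North Borough $2,921,800. Balance $4,752,575.
Balance split over remaining lane-miles 295.8: Thornfield Township 2,516,069.12 → $2,516,075; Central District 935,090.82 → $935,100; Redwood Ward 1,301,415.06 → $1,301,425.
Rounding difference −$25 applied to Thornfield Township → $2,516,050.

North Borough: $2,921,800 · Thornfield Township: $2,516,050 · Central District: $935,100 · Redwood Ward: $1,301,425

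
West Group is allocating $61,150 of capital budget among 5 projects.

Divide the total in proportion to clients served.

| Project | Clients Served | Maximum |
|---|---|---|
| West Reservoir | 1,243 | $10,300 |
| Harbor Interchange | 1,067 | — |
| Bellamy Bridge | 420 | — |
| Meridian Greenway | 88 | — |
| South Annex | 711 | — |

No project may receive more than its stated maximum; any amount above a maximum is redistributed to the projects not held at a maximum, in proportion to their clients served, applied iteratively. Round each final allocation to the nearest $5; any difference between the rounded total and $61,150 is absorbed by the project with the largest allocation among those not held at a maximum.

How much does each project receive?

Sum of clients served: 3,529.
Pro-rata shares before constraints: West Reservoir 21,538.52; Harbor Interchange 18,488.82; Bellamy Bridge 7,277.70; Meridian Greenway 1,524.85; South Annex 12,320.10.
Capped: West Reservoir ($10,300); remaining pool $50,850 reallocated over remaining clients served 2,286.
Shares after redistribution: Harbor Interchange 23,734.45 → $23,735; Bellamy Bridge 9,342.52 → $9,345; Meridian Greenway 1,957.48 → $1,955; South Annex 15,815.55 → $15,815.

West Reservoir: $10,300 · Harbor Interchange: $23,735 · Bellamy Bridge: $9,345 · Meridian Greenway: $1,955 · South Annex: $15,815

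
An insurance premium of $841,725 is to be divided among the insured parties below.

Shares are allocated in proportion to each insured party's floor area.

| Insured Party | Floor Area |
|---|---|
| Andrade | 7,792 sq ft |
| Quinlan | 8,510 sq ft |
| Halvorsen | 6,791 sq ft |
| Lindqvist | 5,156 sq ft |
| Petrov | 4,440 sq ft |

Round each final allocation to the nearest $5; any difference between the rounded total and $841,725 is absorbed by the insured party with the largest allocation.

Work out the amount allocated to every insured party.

Andrade: $200,640 · Quinlan: $219,125 · Halvorsen: $174,865 · Lindqvist: $132,765 · Petrov: $114,330

Total floor area = 32,689.
Proportional shares: Andrade 7,792/32,689 × $841,725 = 200,640.01; Quinlan 8,510/32,689 × $841,725 = 219,128.14; Halvorsen 6,791/32,689 × $841,725 = 174,864.77; Lindqvist 5,156/32,689 × $841,725 = 132,764.36; Petrov 4,440/32,689 × $841,725 = 114,327.72.
At nearest $5: Andrade $200,640; Quinlan $219,130; Halvorsen $174,865; Lindqvist $132,765; Petrov $114,330. Sum = $841,730.
Difference $841,725 − $841,730 = −$5 applied to largest allocation (Quinlan): Quinlan becomes $219,125.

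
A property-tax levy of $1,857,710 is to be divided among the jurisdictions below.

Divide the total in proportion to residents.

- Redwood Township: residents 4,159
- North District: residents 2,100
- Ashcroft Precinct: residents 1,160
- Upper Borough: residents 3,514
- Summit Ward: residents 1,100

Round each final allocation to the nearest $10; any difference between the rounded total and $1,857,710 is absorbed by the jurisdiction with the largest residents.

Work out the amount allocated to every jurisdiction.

Residents total: 4,159 + 2,100 + 1,160 + 3,514 + 1,100 = 12,033.
Raw shares: Redwood Township 642,085.59; North District 324,207.68; Ashcroft Precinct 179,086.15; Upper Borough 542,507.52; Summit Ward 169,823.07.
Rounded to nearest $10: Redwood Township $642,090; North District $324,210; Ashcroft Precinct $179,090; Upper Borough $542,510; Summit Ward $169,820. Sum = $1,857,720.
Difference $1,857,710 − $1,857,720 = −$10 applied to largest residents (Redwood Township): Redwood Township becomes $642,080.

Redwood Township: $642,080; North District: $324,210; Ashcroft Precinct: $179,090; Upper Borough: $542,510; Summit Ward: $169,820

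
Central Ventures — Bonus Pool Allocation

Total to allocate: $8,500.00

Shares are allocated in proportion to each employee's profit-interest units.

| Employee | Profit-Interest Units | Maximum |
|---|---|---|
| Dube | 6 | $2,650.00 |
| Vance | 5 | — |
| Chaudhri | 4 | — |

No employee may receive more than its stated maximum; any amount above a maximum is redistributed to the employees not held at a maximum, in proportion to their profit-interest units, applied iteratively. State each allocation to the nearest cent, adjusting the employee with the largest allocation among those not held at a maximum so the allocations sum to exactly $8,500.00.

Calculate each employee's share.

Total profit-interest units = 15.
Pro-rata shares before constraints: Dube 3,400.0000; Vance 2,833.3333; Chaudhri 2,266.6667.
Capped: Dube ($2,650.00); balance $5,850.00 reallocated over remaining profit-interest units 9.
Shares after redistribution: Vance 3,250.0000 → $3,250.00; Chaudhri 2,600.0000 → $2,600.00.

Dube: $2,650.00 | Vance: $3,250.00 | Chaudhri: $2,600.00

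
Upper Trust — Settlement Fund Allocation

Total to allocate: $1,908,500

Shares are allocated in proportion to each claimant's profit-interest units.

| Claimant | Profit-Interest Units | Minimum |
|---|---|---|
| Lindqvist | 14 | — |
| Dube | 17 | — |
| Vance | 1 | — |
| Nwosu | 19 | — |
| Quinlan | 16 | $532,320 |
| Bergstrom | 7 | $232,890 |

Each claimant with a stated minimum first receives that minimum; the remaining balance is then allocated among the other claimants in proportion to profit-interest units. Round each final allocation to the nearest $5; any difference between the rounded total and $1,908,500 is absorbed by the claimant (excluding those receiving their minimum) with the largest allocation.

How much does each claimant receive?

Lindqvist: $313,845 | Dube: $381,095 | Vance: $22,415 | Nwosu: $425,935 | Quinlan: $532,320 | Bergstrom: $232,890

Guaranteed amounts: Quinlan $532,320; Bergstrom $232,890. Residual $1,143,290.
Residual split over remaining profit-interest units 51: Lindqvist 313,844.31 → $313,845; Dube 381,096.67 → $381,095; Vance 22,417.45 → $22,415; Nwosu 425,931.57 → $425,930.
Rounding difference +$5 applied to Nwosu → $425,935.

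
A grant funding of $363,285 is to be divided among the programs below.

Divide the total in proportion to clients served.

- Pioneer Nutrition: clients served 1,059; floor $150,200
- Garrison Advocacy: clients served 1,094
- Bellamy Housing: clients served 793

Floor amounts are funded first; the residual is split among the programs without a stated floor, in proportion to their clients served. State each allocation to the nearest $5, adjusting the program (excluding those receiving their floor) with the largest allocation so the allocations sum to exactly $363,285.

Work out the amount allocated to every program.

Pioneer Nutrition: $150,200 · Garrison Advocacy: $123,535 · Bellamy Housing: $89,550

Fund the minimums — Pioneer Nutrition $150,200. Balance $213,085.
Balance split over remaining clients served 1,887: Garrison Advocacy 123,537.36 → $123,535; Bellamy Housing 89,547.64 → $89,550.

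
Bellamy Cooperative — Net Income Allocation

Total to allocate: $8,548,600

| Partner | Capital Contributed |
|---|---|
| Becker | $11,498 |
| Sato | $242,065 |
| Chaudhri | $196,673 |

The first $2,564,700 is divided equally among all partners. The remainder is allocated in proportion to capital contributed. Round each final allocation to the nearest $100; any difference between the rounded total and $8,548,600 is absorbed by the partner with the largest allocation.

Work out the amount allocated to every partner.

$2,564,700 shared equally gives $854,900 per partner.
Remainder $5,983,900 by capital contributed (total 450,236): Becker 152,815.15 → $152,800; Sato 3,217,185.55 → $3,217,200; Chaudhri 2,613,899.30 → $2,613,900.
Totals: Becker $854,900 + $152,800 = $1,007,700; Sato $854,900 + $3,217,200 = $4,072,100; Chaudhri $854,900 + $2,613,900 = $3,468,800.

Becker: $1,007,700 | Sato: $4,072,100 | Chaudhri: $3,468,800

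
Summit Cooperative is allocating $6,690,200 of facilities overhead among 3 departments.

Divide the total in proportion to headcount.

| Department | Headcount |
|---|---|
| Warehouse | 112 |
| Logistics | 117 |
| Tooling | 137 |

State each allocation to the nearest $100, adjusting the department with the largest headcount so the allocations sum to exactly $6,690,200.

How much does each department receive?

Warehouse: $2,047,300 | Logistics: $2,138,700 | Tooling: $2,504,200

Sum of headcount: 112 + 117 + 137 = 366.
Raw shares: Warehouse 2,047,274.32; Logistics 2,138,670.49; Tooling 2,504,255.19.
At nearest $100: Warehouse $2,047,300; Logistics $2,138,700; Tooling $2,504,300. Sum = $6,690,300.
Difference $6,690,200 − $6,690,300 = −$100 applied to largest headcount (Tooling): Tooling becomes $2,504,200.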